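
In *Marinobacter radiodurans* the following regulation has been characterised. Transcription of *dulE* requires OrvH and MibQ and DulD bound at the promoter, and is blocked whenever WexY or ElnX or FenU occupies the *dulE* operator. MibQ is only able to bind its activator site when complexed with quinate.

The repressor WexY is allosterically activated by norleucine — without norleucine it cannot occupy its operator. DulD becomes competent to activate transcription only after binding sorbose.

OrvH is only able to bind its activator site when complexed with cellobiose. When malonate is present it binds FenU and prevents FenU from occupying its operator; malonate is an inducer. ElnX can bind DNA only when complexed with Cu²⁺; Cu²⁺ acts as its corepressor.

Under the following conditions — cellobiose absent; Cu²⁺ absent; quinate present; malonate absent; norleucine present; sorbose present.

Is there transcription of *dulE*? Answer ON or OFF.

OFF

Norleucine is present, so WexY is active.
Cellobiose is absent, so OrvH is inactive.
Quinate is present, so MibQ is active.
Cu²⁺ is absent, so ElnX is inactive.
Sorbose is present, so DulD is active.
Malonate is absent, so FenU is active.
With repressor WexY bound, *dulE* is not transcribed.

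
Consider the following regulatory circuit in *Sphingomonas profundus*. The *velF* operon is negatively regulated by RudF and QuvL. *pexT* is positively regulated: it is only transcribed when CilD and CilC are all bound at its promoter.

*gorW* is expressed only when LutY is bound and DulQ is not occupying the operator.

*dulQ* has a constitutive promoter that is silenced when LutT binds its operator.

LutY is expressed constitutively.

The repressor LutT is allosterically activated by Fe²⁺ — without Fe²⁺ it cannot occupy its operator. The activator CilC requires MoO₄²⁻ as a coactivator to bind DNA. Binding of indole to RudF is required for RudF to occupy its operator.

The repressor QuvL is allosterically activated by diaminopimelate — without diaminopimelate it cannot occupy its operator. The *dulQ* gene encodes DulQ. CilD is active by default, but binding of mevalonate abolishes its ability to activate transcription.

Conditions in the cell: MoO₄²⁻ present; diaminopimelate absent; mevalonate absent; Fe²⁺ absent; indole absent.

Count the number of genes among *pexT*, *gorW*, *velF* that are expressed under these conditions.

2

Mevalonate is absent, so CilD is active.
MoO₄²⁻ is present, so CilC is active.
No repressor is bound and CilD and CilC are active, so *pexT* is transcribed.
→ *pexT* is ON.
LutY is produced constitutively and is active.
Fe²⁺ is absent, so LutT is inactive.
With no repressor bound, *dulQ* is transcribed.
So DulQ is produced and active.
With repressor DulQ bound, *gorW* is not transcribed.
→ *gorW* is OFF.
Indole is absent, so RudF is inactive.
Diaminopimelate is absent, so QuvL is inactive.
With no repressor bound, *velF* is transcribed.
→ *velF* is ON.
2 of the 3 genes are transcribed.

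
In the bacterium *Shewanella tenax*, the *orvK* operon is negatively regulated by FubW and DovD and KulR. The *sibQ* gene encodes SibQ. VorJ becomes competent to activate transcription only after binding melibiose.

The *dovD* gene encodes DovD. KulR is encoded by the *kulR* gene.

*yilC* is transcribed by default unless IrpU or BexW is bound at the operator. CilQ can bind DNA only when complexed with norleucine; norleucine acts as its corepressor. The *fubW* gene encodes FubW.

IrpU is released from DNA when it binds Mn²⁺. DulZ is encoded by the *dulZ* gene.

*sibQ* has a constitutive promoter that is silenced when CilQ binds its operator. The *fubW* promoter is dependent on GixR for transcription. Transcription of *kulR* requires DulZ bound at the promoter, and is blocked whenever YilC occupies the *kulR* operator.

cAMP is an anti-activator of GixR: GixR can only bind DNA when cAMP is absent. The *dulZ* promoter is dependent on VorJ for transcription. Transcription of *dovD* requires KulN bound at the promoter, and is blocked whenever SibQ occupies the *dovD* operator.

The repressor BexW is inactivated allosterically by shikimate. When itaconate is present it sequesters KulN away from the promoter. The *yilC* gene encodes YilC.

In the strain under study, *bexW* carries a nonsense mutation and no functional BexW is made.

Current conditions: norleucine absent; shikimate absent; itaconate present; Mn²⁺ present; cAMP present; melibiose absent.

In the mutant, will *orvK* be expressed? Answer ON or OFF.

ON

cAMP is present, so GixR is inactive.
Required activator GixR is absent, so *fubW* is not transcribed.
So FubW is not produced.
Norleucine is absent, so CilQ is inactive.
With no repressor bound, *sibQ* is transcribed.
So SibQ is produced and active.
Itaconate is present, so KulN is inactive.
With repressor SibQ bound, *dovD* is not transcribed.
So DovD is not produced.
Melibiose is absent, so VorJ is inactive.
Required activator VorJ is absent, so *dulZ* is not transcribed.
So DulZ is not produced.
Mn²⁺ is present, so IrpU is inactive.
BexW is non-functional in this strain, so it has no effect.
With no repressor bound, *yilC* is transcribed.
So YilC is produced and active.
With repressor YilC bound, *kulR* is not transcribed.
So KulR is not produced.
With no repressor bound, *orvK* is transcribed.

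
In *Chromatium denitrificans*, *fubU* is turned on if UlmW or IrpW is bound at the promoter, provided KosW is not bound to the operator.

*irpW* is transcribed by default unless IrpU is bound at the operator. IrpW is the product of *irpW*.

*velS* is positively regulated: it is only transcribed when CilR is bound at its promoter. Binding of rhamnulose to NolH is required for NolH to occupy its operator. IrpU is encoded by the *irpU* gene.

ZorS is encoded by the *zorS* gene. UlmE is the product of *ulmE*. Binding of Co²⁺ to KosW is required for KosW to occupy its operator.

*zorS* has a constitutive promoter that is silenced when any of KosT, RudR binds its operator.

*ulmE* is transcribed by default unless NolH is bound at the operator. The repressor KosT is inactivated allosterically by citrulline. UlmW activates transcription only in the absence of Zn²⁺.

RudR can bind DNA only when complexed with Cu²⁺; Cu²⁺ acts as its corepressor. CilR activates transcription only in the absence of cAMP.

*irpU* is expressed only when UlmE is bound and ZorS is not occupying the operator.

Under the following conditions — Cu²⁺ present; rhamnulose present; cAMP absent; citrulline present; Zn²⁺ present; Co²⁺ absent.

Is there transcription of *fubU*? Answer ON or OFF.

Zn²⁺ is present, so UlmW is inactive.
Citrulline is present, so KosT is inactive.
Cu²⁺ is present, so RudR is active.
With repressor RudR bound, *zorS* is not transcribed.
So ZorS is not produced.
Rhamnulose is present, so NolH is active.
With repressor NolH bound, *ulmE* is not transcribed.
So UlmE is not produced.
Required activator UlmE is absent, so *irpU* is not transcribed.
So IrpU is not produced.
With no repressor bound, *irpW* is transcribed.
So IrpW is produced and active.
Co²⁺ is absent, so KosW is inactive.
Activator IrpW is present, so *fubU* is transcribed.

ON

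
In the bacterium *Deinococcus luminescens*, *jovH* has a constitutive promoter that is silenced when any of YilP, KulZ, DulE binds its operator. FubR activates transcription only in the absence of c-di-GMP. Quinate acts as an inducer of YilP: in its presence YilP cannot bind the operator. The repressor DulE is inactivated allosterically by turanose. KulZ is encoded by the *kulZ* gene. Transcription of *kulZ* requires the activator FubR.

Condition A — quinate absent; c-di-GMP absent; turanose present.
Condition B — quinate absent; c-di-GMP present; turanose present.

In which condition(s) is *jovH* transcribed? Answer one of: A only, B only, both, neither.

Condition A:
Quinate is absent, so YilP is active.
c-di-GMP is absent, so FubR is active.
No repressor is bound and FubR is active, so *kulZ* is transcribed.
So KulZ is produced and active.
Turanose is present, so DulE is inactive.
With repressor YilP bound, *jovH* is not transcribed.
→ *jovH* is OFF in A.
Condition B:
Quinate is absent, so YilP is active.
c-di-GMP is present, so FubR is inactive.
Required activator FubR is absent, so *kulZ* is not transcribed.
So KulZ is not produced.
Turanose is present, so DulE is inactive.
With repressor YilP bound, *jovH* is not transcribed.
→ *jovH* is OFF in B.

neither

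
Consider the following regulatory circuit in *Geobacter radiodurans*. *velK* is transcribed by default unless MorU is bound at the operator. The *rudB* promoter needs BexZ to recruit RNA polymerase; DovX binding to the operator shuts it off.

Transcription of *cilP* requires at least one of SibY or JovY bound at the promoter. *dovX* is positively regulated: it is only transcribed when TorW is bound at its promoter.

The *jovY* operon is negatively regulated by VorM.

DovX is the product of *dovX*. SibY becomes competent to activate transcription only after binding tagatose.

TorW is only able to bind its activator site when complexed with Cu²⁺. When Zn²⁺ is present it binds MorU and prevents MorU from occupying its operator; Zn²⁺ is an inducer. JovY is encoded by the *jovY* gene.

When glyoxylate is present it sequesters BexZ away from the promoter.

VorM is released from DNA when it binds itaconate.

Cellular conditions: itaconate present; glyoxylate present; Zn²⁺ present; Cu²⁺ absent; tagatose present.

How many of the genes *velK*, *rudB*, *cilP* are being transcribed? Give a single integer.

Zn²⁺ is present, so MorU is inactive.
With no repressor bound, *velK* is transcribed.
→ *velK* is ON.
Cu²⁺ is absent, so TorW is inactive.
Required activator TorW is absent, so *dovX* is not transcribed.
So DovX is not produced.
Glyoxylate is present, so BexZ is inactive.
Required activator BexZ is absent, so *rudB* is not transcribed.
→ *rudB* is OFF.
Tagatose is present, so SibY is active.
Itaconate is present, so VorM is inactive.
With no repressor bound, *jovY* is transcribed.
So JovY is produced and active.
Activator SibY is present, so *cilP* is transcribed.
→ *cilP* is ON.
2 of the 3 genes are transcribed.

2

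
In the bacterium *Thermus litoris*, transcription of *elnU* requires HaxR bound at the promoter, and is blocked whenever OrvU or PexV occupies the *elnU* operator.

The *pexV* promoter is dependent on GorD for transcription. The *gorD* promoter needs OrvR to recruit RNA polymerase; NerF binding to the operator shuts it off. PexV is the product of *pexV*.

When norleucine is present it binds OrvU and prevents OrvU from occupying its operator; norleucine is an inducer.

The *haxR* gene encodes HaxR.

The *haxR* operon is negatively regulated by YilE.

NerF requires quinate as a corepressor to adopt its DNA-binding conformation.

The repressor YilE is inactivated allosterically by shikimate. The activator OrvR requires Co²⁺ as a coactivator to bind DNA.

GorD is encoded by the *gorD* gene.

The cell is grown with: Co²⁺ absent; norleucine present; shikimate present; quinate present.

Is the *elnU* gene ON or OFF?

ON

Norleucine is present, so OrvU is inactive.
Shikimate is present, so YilE is inactive.
With no repressor bound, *haxR* is transcribed.
So HaxR is produced and active.
Quinate is present, so NerF is active.
Co²⁺ is absent, so OrvR is inactive.
With repressor NerF bound, *gorD* is not transcribed.
So GorD is not produced.
Required activator GorD is absent, so *pexV* is not transcribed.
So PexV is not produced.
No repressor is bound and HaxR is active, so *elnU* is transcribed.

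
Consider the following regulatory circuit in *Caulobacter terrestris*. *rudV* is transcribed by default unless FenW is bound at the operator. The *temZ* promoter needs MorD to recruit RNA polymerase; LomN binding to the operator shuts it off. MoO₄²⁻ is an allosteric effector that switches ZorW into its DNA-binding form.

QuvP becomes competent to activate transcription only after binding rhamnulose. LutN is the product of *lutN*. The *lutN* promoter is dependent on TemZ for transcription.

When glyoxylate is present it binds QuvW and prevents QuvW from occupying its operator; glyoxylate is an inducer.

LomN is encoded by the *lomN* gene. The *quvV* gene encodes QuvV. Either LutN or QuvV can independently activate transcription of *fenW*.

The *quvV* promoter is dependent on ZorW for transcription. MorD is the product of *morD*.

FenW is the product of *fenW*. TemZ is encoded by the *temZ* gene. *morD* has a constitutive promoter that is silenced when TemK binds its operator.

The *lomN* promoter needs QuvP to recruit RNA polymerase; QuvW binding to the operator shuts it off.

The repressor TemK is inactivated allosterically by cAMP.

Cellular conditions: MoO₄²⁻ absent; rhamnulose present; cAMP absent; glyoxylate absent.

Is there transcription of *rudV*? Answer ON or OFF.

ON

Rhamnulose is present, so QuvP is active.
Glyoxylate is absent, so QuvW is active.
With repressor QuvW bound, *lomN* is not transcribed.
So LomN is not produced.
cAMP is absent, so TemK is active.
With repressor TemK bound, *morD* is not transcribed.
So MorD is not produced.
Required activator MorD is absent, so *temZ* is not transcribed.
So TemZ is not produced.
Required activator TemZ is absent, so *lutN* is not transcribed.
So LutN is not produced.
MoO₄²⁻ is absent, so ZorW is inactive.
Required activator ZorW is absent, so *quvV* is not transcribed.
So QuvV is not produced.
No activator is available at the *fenW* promoter, so *fenW* is not transcribed.
So FenW is not produced.
With no repressor bound, *rudV* is transcribed.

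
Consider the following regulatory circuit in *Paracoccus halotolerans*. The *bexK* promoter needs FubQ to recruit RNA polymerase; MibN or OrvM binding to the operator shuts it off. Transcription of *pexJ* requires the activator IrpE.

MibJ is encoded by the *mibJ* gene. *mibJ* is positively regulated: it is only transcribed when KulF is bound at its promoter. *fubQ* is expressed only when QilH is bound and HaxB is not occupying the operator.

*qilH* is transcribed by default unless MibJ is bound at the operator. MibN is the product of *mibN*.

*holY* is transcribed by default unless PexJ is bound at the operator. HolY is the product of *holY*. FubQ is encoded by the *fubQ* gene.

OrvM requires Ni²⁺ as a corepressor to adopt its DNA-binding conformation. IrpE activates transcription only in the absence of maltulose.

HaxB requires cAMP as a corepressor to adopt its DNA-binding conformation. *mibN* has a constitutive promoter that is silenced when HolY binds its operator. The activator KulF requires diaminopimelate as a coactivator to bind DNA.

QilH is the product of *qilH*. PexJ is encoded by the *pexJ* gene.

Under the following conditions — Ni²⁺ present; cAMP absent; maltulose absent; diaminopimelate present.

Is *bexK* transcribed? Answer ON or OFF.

Maltulose is absent, so IrpE is active.
No repressor is bound and IrpE is active, so *pexJ* is transcribed.
So PexJ is produced and active.
With repressor PexJ bound, *holY* is not transcribed.
So HolY is not produced.
With no repressor bound, *mibN* is transcribed.
So MibN is produced and active.
cAMP is absent, so HaxB is inactive.
Diaminopimelate is present, so KulF is active.
No repressor is bound and KulF is active, so *mibJ* is transcribed.
So MibJ is produced and active.
With repressor MibJ bound, *qilH* is not transcribed.
So QilH is not produced.
Required activator QilH is absent, so *fubQ* is not transcribed.
So FubQ is not produced.
Ni²⁺ is present, so OrvM is active.
With repressor MibN bound, *bexK* is not transcribed.

OFF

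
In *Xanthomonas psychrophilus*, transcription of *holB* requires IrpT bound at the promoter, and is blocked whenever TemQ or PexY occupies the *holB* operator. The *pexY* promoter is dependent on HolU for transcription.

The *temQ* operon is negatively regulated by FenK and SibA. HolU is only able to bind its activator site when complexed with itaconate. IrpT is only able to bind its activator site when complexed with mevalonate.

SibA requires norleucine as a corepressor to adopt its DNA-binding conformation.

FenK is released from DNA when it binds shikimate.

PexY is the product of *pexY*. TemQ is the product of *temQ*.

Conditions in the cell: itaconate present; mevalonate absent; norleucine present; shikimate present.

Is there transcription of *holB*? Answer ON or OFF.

Shikimate is present, so FenK is inactive.
Norleucine is present, so SibA is active.
With repressor SibA bound, *temQ* is not transcribed.
So TemQ is not produced.
Mevalonate is absent, so IrpT is inactive.
Itaconate is present, so HolU is active.
No repressor is bound and HolU is active, so *pexY* is transcribed.
So PexY is produced and active.
With repressor PexY bound, *holB* is not transcribed.

OFF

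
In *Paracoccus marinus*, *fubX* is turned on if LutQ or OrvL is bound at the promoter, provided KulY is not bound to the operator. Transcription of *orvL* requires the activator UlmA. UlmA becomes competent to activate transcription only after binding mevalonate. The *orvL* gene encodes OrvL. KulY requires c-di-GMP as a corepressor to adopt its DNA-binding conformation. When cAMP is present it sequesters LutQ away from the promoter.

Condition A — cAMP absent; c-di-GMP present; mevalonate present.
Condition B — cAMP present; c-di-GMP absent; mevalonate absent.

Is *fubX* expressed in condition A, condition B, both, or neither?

neither

Condition A:
cAMP is absent, so LutQ is active.
c-di-GMP is present, so KulY is active.
Mevalonate is present, so UlmA is active.
No repressor is bound and UlmA is active, so *orvL* is transcribed.
So OrvL is produced and active.
With repressor KulY bound, *fubX* is not transcribed.
→ *fubX* is OFF in A.
Condition B:
cAMP is present, so LutQ is inactive.
c-di-GMP is absent, so KulY is inactive.
Mevalonate is absent, so UlmA is inactive.
Required activator UlmA is absent, so *orvL* is not transcribed.
So OrvL is not produced.
No activator is available at the *fubX* promoter, so *fubX* is not transcribed.
→ *fubX* is OFF in B.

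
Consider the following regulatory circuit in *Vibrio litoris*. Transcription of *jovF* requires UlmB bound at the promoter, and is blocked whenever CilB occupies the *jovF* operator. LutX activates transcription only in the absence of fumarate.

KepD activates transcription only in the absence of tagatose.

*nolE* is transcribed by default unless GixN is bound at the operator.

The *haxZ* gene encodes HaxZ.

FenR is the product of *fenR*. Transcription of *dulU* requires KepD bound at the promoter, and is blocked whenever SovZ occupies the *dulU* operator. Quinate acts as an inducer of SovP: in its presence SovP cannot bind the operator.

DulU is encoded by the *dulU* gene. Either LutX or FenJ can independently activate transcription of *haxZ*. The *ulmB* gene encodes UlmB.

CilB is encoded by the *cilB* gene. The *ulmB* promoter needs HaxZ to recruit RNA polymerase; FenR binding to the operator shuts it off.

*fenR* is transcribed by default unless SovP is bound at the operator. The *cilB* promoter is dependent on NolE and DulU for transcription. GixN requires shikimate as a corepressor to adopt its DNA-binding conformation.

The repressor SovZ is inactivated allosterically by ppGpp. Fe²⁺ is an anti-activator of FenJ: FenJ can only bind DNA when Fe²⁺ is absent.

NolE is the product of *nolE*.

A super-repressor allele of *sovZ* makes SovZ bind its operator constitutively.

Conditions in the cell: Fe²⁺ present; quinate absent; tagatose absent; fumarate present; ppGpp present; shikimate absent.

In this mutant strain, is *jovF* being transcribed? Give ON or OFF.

OFF

Shikimate is absent, so GixN is inactive.
With no repressor bound, *nolE* is transcribed.
So NolE is produced and active.
Tagatose is absent, so KepD is active.
SovZ is constitutively active in this strain.
With repressor SovZ bound, *dulU* is not transcribed.
So DulU is not produced.
Required activator DulU is absent, so *cilB* is not transcribed.
So CilB is not produced.
Fumarate is present, so LutX is inactive.
Fe²⁺ is present, so FenJ is inactive.
No activator is available at the *haxZ* promoter, so *haxZ* is not transcribed.
So HaxZ is not produced.
Quinate is absent, so SovP is active.
With repressor SovP bound, *fenR* is not transcribed.
So FenR is not produced.
Required activator HaxZ is absent, so *ulmB* is not transcribed.
So UlmB is not produced.
Required activator UlmB is absent, so *jovF* is not transcribed.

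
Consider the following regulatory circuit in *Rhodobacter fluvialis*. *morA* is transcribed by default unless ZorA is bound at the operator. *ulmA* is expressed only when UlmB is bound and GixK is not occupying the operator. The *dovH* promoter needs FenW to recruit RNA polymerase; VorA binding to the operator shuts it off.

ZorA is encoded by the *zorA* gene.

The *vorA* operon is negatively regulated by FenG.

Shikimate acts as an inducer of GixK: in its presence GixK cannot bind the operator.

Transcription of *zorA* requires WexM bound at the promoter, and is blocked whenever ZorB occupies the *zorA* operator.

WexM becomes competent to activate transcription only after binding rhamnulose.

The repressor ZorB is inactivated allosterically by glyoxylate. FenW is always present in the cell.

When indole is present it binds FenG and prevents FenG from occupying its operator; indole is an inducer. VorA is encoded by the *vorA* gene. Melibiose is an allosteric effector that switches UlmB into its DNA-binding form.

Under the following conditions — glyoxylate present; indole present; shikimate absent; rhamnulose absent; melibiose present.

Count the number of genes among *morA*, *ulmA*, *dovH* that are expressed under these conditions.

1

Rhamnulose is absent, so WexM is inactive.
Glyoxylate is present, so ZorB is inactive.
Required activator WexM is absent, so *zorA* is not transcribed.
So ZorA is not produced.
With no repressor bound, *morA* is transcribed.
→ *morA* is ON.
Melibiose is present, so UlmB is active.
Shikimate is absent, so GixK is active.
With repressor GixK bound, *ulmA* is not transcribed.
→ *ulmA* is OFF.
FenW is produced constitutively and is active.
Indole is present, so FenG is inactive.
With no repressor bound, *vorA* is transcribed.
So VorA is produced and active.
With repressor VorA bound, *dovH* is not transcribed.
→ *dovH* is OFF.
1 of the 3 genes is transcribed.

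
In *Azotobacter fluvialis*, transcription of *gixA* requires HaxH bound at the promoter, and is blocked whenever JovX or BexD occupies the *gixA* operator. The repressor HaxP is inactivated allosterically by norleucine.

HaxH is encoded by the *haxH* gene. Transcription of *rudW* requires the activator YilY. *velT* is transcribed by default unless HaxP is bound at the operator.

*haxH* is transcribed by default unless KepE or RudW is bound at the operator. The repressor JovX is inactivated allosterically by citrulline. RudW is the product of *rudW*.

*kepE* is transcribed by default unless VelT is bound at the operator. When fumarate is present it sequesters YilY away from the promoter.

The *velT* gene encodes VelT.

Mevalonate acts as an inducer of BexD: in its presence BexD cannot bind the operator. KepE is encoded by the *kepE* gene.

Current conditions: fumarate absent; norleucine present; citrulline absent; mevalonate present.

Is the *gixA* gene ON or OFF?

Citrulline is absent, so JovX is active.
Mevalonate is present, so BexD is inactive.
Norleucine is present, so HaxP is inactive.
With no repressor bound, *velT* is transcribed.
So VelT is produced and active.
With repressor VelT bound, *kepE* is not transcribed.
So KepE is not produced.
Fumarate is absent, so YilY is active.
No repressor is bound and YilY is active, so *rudW* is transcribed.
So RudW is produced and active.
With repressor RudW bound, *haxH* is not transcribed.
So HaxH is not produced.
With repressor JovX bound, *gixA* is not transcribed.

OFF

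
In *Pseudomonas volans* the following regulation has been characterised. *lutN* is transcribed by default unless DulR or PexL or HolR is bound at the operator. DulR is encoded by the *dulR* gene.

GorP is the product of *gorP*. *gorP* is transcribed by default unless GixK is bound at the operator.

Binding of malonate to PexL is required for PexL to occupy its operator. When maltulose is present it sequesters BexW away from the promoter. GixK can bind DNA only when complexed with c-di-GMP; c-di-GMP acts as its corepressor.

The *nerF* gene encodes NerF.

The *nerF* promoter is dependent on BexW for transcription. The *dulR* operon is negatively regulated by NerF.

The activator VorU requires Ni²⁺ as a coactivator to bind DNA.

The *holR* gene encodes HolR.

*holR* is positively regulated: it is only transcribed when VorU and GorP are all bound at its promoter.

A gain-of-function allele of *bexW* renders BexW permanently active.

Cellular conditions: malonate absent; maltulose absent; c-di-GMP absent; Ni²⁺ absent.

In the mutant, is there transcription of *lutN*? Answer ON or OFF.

BexW is constitutively active in this strain.
No repressor is bound and BexW is active, so *nerF* is transcribed.
So NerF is produced and active.
With repressor NerF bound, *dulR* is not transcribed.
So DulR is not produced.
Malonate is absent, so PexL is inactive.
Ni²⁺ is absent, so VorU is inactive.
c-di-GMP is absent, so GixK is inactive.
With no repressor bound, *gorP* is transcribed.
So GorP is produced and active.
Required activator VorU is absent, so *holR* is not transcribed.
So HolR is not produced.
With no repressor bound, *lutN* is transcribed.

ON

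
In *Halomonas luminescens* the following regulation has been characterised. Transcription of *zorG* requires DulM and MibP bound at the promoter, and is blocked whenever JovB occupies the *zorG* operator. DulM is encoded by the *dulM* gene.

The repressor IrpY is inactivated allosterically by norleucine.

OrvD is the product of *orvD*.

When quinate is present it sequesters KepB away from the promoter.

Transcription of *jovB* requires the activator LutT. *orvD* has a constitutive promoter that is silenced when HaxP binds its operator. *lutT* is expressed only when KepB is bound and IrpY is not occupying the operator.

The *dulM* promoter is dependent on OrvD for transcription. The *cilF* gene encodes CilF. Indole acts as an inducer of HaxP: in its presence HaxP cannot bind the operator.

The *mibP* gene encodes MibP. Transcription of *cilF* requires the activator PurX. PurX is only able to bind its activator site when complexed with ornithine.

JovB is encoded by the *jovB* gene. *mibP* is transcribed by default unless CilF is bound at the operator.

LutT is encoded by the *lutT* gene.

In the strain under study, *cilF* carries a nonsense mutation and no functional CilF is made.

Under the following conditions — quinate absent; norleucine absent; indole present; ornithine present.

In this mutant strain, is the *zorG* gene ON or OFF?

Indole is present, so HaxP is inactive.
With no repressor bound, *orvD* is transcribed.
So OrvD is produced and active.
No repressor is bound and OrvD is active, so *dulM* is transcribed.
So DulM is produced and active.
Norleucine is absent, so IrpY is active.
Quinate is absent, so KepB is active.
With repressor IrpY bound, *lutT* is not transcribed.
So LutT is not produced.
Required activator LutT is absent, so *jovB* is not transcribed.
So JovB is not produced.
CilF is non-functional in this strain, so it has no effect.
With no repressor bound, *mibP* is transcribed.
So MibP is produced and active.
No repressor is bound and DulM and MibP are active, so *zorG* is transcribed.

ON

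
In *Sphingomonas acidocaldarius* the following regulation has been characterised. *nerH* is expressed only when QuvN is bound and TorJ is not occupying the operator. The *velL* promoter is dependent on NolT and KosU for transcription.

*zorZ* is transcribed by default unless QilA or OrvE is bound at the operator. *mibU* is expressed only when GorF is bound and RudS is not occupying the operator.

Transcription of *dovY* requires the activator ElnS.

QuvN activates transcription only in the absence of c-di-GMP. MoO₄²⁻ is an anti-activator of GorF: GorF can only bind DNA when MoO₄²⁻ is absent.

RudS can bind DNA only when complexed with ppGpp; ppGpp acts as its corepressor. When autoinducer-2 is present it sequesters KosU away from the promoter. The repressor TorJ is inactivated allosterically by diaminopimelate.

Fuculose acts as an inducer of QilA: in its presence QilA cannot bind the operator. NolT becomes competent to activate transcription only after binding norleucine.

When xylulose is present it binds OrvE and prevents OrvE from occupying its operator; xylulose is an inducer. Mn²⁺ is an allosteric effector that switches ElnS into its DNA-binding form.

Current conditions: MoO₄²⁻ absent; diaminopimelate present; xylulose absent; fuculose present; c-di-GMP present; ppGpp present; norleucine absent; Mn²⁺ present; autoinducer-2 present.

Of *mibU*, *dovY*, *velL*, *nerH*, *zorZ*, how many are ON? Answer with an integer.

ppGpp is present, so RudS is active.
MoO₄²⁻ is absent, so GorF is active.
With repressor RudS bound, *mibU* is not transcribed.
→ *mibU* is OFF.
Mn²⁺ is present, so ElnS is active.
No repressor is bound and ElnS is active, so *dovY* is transcribed.
→ *dovY* is ON.
Norleucine is absent, so NolT is inactive.
Autoinducer-2 is present, so KosU is inactive.
Required activator NolT is absent, so *velL* is not transcribed.
→ *velL* is OFF.
Diaminopimelate is present, so TorJ is inactive.
c-di-GMP is present, so QuvN is inactive.
Required activator QuvN is absent, so *nerH* is not transcribed.
→ *nerH* is OFF.
Fuculose is present, so QilA is inactive.
Xylulose is absent, so OrvE is active.
With repressor OrvE bound, *zorZ* is not transcribed.
→ *zorZ* is OFF.
1 of the 5 genes is transcribed.

1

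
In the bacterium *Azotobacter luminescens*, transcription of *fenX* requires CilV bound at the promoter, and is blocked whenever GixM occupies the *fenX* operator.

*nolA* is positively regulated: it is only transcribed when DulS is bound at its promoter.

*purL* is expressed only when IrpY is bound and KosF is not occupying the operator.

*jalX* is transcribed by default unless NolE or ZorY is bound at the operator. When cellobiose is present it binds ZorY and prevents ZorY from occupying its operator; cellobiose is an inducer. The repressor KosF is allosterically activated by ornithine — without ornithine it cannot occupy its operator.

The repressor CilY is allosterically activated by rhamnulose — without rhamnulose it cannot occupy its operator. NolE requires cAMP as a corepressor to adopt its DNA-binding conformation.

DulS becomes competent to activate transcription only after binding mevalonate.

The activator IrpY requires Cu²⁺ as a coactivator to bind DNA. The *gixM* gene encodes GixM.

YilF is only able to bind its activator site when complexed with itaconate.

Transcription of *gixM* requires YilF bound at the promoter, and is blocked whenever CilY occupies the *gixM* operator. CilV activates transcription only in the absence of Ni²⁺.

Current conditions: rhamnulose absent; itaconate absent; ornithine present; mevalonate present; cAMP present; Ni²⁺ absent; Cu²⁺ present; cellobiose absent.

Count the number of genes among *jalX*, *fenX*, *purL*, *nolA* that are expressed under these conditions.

2

cAMP is present, so NolE is active.
Cellobiose is absent, so ZorY is active.
With repressor NolE bound, *jalX* is not transcribed.
→ *jalX* is OFF.
Ni²⁺ is absent, so CilV is active.
Rhamnulose is absent, so CilY is inactive.
Itaconate is absent, so YilF is inactive.
Required activator YilF is absent, so *gixM* is not transcribed.
So GixM is not produced.
No repressor is bound and CilV is active, so *fenX* is transcribed.
→ *fenX* is ON.
Cu²⁺ is present, so IrpY is active.
Ornithine is present, so KosF is active.
With repressor KosF bound, *purL* is not transcribed.
→ *purL* is OFF.
Mevalonate is present, so DulS is active.
No repressor is bound and DulS is active, so *nolA* is transcribed.
→ *nolA* is ON.
2 of the 4 genes are transcribed.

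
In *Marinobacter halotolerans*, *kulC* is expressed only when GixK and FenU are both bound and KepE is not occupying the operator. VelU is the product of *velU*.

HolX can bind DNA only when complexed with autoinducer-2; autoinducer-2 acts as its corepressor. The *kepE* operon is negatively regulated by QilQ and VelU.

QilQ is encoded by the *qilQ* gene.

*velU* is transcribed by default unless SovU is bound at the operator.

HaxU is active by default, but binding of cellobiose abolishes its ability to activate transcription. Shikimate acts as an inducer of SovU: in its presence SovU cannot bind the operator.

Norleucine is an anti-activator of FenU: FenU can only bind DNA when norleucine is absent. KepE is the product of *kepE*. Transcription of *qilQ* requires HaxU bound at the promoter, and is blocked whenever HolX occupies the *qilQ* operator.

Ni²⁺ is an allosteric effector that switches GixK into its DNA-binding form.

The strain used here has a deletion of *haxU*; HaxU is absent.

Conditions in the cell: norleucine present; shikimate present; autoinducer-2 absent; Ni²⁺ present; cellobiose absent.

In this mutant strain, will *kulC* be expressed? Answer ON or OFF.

OFF

Autoinducer-2 is absent, so HolX is inactive.
HaxU is non-functional in this strain, so it has no effect.
Required activator HaxU is absent, so *qilQ* is not transcribed.
So QilQ is not produced.
Shikimate is present, so SovU is inactive.
With no repressor bound, *velU* is transcribed.
So VelU is produced and active.
With repressor VelU bound, *kepE* is not transcribed.
So KepE is not produced.
Ni²⁺ is present, so GixK is active.
Norleucine is present, so FenU is inactive.
Required activator FenU is absent, so *kulC* is not transcribed.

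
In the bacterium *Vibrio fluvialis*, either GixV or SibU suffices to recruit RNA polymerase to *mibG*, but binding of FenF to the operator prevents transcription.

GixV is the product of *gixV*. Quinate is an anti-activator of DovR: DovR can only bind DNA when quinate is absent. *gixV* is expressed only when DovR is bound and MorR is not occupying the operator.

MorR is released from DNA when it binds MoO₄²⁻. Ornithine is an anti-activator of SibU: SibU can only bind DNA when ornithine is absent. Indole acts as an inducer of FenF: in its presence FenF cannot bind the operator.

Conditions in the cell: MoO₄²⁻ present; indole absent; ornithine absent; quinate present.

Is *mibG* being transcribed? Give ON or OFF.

Quinate is present, so DovR is inactive.
MoO₄²⁻ is present, so MorR is inactive.
Required activator DovR is absent, so *gixV* is not transcribed.
So GixV is not produced.
Indole is absent, so FenF is active.
Ornithine is absent, so SibU is active.
With repressor FenF bound, *mibG* is not transcribed.

OFF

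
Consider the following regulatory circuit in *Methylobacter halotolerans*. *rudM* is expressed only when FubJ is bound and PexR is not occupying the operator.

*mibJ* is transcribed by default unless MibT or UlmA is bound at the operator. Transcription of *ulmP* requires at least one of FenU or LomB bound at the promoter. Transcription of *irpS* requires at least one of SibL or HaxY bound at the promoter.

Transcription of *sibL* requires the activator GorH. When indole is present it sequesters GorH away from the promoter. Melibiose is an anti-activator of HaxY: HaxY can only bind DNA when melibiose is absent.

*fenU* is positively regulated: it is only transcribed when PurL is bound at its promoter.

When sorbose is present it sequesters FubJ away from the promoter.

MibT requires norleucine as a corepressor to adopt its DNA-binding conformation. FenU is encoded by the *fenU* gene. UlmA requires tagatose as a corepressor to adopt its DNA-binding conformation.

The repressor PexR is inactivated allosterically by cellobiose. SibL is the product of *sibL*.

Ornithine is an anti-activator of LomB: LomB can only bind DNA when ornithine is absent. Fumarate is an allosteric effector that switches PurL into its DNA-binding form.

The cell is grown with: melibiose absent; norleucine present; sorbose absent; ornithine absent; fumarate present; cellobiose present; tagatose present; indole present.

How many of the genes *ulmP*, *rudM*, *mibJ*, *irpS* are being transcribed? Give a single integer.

Fumarate is present, so PurL is active.
No repressor is bound and PurL is active, so *fenU* is transcribed.
So FenU is produced and active.
Ornithine is absent, so LomB is active.
Activator FenU is present, so *ulmP* is transcribed.
→ *ulmP* is ON.
Cellobiose is present, so PexR is inactive.
Sorbose is absent, so FubJ is active.
No repressor is bound and FubJ is active, so *rudM* is transcribed.
→ *rudM* is ON.
Norleucine is present, so MibT is active.
Tagatose is present, so UlmA is active.
With repressor MibT bound, *mibJ* is not transcribed.
→ *mibJ* is OFF.
Indole is present, so GorH is inactive.
Required activator GorH is absent, so *sibL* is not transcribed.
So SibL is not produced.
Melibiose is absent, so HaxY is active.
Activator HaxY is present, so *irpS* is transcribed.
→ *irpS* is ON.
3 of the 4 genes are transcribed.

3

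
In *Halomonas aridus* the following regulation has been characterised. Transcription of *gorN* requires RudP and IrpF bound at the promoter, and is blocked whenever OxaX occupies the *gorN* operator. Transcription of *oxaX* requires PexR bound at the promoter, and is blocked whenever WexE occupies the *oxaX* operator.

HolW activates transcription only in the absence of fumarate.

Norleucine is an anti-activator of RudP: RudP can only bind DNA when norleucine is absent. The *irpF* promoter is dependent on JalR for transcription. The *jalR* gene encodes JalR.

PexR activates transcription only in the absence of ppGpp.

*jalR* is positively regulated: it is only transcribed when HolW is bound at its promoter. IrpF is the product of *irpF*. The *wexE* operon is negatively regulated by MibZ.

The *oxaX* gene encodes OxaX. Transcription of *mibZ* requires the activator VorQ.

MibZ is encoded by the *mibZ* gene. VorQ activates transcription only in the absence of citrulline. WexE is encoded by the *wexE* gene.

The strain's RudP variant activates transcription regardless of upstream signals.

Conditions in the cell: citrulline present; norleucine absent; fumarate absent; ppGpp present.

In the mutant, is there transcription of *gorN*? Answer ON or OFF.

RudP is constitutively active in this strain.
Fumarate is absent, so HolW is active.
No repressor is bound and HolW is active, so *jalR* is transcribed.
So JalR is produced and active.
No repressor is bound and JalR is active, so *irpF* is transcribed.
So IrpF is produced and active.
ppGpp is present, so PexR is inactive.
Citrulline is present, so VorQ is inactive.
Required activator VorQ is absent, so *mibZ* is not transcribed.
So MibZ is not produced.
With no repressor bound, *wexE* is transcribed.
So WexE is produced and active.
With repressor WexE bound, *oxaX* is not transcribed.
So OxaX is not produced.
No repressor is bound and RudP and IrpF are active, so *gorN* is transcribed.

ON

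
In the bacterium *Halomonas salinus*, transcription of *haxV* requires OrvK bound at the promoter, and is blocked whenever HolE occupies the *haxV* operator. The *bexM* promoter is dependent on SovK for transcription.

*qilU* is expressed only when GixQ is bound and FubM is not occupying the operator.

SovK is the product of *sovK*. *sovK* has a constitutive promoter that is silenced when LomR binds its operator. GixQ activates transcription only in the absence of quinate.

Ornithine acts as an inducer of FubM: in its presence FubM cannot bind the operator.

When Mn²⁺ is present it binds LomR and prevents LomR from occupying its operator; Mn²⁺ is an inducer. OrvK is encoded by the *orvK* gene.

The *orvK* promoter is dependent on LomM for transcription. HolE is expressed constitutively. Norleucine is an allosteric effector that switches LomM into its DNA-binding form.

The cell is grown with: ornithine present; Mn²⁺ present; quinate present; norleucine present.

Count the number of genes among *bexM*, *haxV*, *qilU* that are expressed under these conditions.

1

Mn²⁺ is present, so LomR is inactive.
With no repressor bound, *sovK* is transcribed.
So SovK is produced and active.
No repressor is bound and SovK is active, so *bexM* is transcribed.
→ *bexM* is ON.
HolE is produced constitutively and is active.
Norleucine is present, so LomM is active.
No repressor is bound and LomM is active, so *orvK* is transcribed.
So OrvK is produced and active.
With repressor HolE bound, *haxV* is not transcribed.
→ *haxV* is OFF.
Ornithine is present, so FubM is inactive.
Quinate is present, so GixQ is inactive.
Required activator GixQ is absent, so *qilU* is not transcribed.
→ *qilU* is OFF.
1 of the 3 genes is transcribed.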